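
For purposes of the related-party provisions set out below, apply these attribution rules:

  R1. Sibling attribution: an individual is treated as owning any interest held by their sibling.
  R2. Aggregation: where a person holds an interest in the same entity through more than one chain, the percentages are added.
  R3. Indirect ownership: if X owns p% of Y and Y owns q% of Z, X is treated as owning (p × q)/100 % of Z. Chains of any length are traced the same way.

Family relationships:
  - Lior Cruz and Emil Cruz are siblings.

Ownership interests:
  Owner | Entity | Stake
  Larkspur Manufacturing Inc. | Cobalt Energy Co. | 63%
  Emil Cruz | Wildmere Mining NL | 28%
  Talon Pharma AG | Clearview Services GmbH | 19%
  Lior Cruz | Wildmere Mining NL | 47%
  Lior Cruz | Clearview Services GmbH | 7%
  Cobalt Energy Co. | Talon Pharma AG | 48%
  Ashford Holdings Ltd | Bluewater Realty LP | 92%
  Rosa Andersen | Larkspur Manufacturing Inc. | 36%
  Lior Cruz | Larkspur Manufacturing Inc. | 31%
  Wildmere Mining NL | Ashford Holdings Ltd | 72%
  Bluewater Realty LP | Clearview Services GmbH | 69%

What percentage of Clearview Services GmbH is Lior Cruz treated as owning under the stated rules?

By sibling attribution (R1), Lior Cruz is treated as also owning Emil Cruz's interest in Wildmere Mining NL, giving 47% + 28% = 75%.
Chain via Wildmere Mining NL → Ashford Holdings Ltd → Bluewater Realty LP (R3): 75% × 72% × 92% × 69% = 34.2792% of Clearview Services GmbH.
Chain via Larkspur Manufacturing Inc. → Cobalt Energy Co. → Talon Pharma AG (R3): 31% × 63% × 48% × 19% = 1.781136% of Clearview Services GmbH.
Direct interest in Clearview Services GmbH: 7%.
Aggregating (R2): 34.2792% + 1.781136% + 7% = 43.060336%.

43.060336%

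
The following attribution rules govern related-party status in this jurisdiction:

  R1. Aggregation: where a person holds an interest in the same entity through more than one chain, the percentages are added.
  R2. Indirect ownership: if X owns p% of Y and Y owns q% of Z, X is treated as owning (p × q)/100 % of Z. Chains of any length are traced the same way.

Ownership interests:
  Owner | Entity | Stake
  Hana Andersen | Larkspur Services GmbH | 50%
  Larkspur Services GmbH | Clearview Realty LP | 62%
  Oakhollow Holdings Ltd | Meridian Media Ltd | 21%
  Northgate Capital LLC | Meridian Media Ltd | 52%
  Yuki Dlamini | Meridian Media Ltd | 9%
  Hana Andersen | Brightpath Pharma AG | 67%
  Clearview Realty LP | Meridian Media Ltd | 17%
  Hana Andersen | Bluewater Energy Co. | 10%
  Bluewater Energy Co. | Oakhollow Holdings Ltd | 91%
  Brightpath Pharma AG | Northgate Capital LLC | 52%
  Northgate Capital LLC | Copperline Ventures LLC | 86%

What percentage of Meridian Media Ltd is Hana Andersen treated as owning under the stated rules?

25.2978%

Chain via Bluewater Energy Co. → Oakhollow Holdings Ltd (R2): 10% × 91% × 21% = 1.911% of Meridian Media Ltd.
Chain via Larkspur Services GmbH → Clearview Realty LP (R2): 50% × 62% × 17% = 5.27% of Meridian Media Ltd.
Chain via Brightpath Pharma AG → Northgate Capital LLC (R2): 67% × 52% × 52% = 18.1168% of Meridian Media Ltd.
Aggregating (R1): 1.911% + 5.27% + 18.1168% = 25.2978%.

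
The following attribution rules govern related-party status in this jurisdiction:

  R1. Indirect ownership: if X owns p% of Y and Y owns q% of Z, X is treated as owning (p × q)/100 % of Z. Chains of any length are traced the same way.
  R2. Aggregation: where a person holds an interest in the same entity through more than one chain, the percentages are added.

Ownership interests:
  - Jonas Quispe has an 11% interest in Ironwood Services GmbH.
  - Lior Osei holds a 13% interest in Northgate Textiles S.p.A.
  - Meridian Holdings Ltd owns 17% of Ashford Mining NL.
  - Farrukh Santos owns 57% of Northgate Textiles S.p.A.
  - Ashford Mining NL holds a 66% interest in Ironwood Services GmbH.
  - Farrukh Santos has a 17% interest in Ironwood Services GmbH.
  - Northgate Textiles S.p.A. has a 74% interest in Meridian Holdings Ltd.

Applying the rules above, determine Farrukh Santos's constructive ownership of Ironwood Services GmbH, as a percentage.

21.732596%

Chain via Northgate Textiles S.p.A. → Meridian Holdings Ltd → Ashford Mining NL (R1): 57% × 74% × 17% × 66% = 4.732596% of Ironwood Services GmbH.
Direct interest in Ironwood Services GmbH: 17%.
Aggregating (R2): 4.732596% + 17% = 21.732596%.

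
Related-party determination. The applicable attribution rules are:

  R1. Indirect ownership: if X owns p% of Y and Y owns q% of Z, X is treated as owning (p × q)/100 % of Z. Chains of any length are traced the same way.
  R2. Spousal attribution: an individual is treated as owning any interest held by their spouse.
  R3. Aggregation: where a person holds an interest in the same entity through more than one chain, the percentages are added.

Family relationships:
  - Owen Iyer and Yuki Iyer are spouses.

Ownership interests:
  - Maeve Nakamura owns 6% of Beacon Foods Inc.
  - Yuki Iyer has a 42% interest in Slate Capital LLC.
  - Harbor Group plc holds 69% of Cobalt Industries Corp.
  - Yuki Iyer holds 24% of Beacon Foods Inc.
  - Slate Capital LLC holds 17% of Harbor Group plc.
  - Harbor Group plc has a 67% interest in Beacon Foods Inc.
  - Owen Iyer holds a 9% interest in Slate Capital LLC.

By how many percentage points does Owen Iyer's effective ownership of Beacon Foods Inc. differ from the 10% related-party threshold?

19.8089

By spousal attribution (R2), Owen Iyer is treated as also owning Yuki Iyer's interest in Slate Capital LLC, giving 9% + 42% = 51%.
By spousal attribution (R2), Owen Iyer is treated as owning Yuki Iyer's 24% interest in Beacon Foods Inc.
Chain via Slate Capital LLC → Harbor Group plc (R1): 51% × 17% × 67% = 5.8089% of Beacon Foods Inc.
Direct interest in Beacon Foods Inc: 24%.
Aggregating (R3): 5.8089% + 24% = 29.8089%.
29.8089% exceeds the 10% threshold by 19.8089 percentage points.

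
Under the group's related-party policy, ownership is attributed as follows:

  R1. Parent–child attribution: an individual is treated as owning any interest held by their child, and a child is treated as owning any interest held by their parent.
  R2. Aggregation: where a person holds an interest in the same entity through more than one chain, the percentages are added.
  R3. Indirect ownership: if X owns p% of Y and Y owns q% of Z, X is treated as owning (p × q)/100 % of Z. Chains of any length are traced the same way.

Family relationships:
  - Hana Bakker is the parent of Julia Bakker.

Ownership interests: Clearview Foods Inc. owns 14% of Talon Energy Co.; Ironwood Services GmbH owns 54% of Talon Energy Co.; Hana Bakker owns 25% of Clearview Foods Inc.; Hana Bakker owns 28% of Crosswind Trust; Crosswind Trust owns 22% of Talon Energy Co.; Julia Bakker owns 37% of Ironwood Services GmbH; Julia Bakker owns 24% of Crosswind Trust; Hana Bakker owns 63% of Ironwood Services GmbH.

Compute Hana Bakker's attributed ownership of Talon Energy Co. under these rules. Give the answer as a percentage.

By parent–child attribution (R1), Hana Bakker is treated as also owning Julia Bakker's interest in Ironwood Services GmbH, giving 63% + 37% = 100%.
By parent–child attribution (R1), Hana Bakker is treated as also owning Julia Bakker's interest in Crosswind Trust, giving 28% + 24% = 52%.
Chain via Ironwood Services GmbH (R3): 100% × 54% = 54% of Talon Energy Co.
Chain via Clearview Foods Inc. (R3): 25% × 14% = 3.5% of Talon Energy Co.
Chain via Crosswind Trust (R3): 52% × 22% = 11.44% of Talon Energy Co.
Aggregating (R2): 54% + 3.5% + 11.44% = 68.94%.

68.94%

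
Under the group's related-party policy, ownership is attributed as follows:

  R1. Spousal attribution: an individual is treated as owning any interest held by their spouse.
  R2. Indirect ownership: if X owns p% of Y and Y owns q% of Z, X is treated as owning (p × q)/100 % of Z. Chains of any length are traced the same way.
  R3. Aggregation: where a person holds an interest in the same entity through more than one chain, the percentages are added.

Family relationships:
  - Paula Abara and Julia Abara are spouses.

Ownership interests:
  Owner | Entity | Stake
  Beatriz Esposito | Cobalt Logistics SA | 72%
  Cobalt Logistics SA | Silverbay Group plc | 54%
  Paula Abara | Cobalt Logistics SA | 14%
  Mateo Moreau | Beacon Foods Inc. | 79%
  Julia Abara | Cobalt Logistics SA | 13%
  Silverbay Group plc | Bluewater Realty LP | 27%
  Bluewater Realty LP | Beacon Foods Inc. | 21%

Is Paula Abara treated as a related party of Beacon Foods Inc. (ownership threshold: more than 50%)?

No

By spousal attribution (R1), Paula Abara is treated as also owning Julia Abara's interest in Cobalt Logistics SA, giving 14% + 13% = 27%.
Chain via Cobalt Logistics SA → Silverbay Group plc → Bluewater Realty LP (R2): 27% × 54% × 27% × 21% = 0.826686% of Beacon Foods Inc.
0.826686% does not exceed the 50% threshold, so Paula is not a related party to Beacon Foods Inc.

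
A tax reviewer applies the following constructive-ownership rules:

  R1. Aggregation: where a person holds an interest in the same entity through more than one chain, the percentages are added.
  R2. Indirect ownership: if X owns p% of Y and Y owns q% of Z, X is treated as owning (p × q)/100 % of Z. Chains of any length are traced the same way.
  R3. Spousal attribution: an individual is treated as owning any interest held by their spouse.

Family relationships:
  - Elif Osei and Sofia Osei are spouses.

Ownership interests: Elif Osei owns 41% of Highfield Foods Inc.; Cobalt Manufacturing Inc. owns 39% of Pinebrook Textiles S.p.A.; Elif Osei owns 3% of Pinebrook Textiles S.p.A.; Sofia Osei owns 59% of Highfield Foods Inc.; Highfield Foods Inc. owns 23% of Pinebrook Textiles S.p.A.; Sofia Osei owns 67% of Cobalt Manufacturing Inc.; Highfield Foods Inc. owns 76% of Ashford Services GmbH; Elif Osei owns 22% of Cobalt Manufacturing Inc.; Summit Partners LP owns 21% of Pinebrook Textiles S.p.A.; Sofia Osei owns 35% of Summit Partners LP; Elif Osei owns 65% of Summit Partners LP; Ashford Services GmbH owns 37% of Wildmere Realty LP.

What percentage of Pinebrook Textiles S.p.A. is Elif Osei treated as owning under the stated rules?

By spousal attribution (R3), Elif Osei is treated as also owning Sofia Osei's interest in Summit Partners LP, giving 65% + 35% = 100%.
By spousal attribution (R3), Elif Osei is treated as also owning Sofia Osei's interest in Cobalt Manufacturing Inc, giving 22% + 67% = 89%.
By spousal attribution (R3), Elif Osei is treated as also owning Sofia Osei's interest in Highfield Foods Inc, giving 41% + 59% = 100%.
Chain via Summit Partners LP (R2): 100% × 21% = 21% of Pinebrook Textiles S.p.A.
Chain via Cobalt Manufacturing Inc. (R2): 89% × 39% = 34.71% of Pinebrook Textiles S.p.A.
Chain via Highfield Foods Inc. (R2): 100% × 23% = 23% of Pinebrook Textiles S.p.A.
Direct interest in Pinebrook Textiles S.p.A: 3%.
Aggregating (R1): 21% + 34.71% + 23% + 3% = 81.71%.

81.71%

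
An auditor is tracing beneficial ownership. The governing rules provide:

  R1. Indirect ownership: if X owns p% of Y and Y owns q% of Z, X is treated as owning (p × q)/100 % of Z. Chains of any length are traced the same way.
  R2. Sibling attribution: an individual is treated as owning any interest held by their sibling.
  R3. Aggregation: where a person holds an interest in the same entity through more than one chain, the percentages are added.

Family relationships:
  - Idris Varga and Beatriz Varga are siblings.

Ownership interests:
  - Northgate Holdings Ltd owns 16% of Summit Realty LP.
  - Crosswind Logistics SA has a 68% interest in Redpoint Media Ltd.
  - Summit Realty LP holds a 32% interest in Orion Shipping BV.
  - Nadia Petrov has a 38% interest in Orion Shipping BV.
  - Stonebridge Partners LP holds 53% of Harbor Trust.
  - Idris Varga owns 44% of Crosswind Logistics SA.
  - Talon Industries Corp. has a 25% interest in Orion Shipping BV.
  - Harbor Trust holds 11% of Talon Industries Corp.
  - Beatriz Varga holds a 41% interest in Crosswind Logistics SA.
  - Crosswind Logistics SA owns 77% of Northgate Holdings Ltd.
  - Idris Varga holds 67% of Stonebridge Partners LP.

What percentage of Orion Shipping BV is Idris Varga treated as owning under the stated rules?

By sibling attribution (R2), Idris Varga is treated as also owning Beatriz Varga's interest in Crosswind Logistics SA, giving 44% + 41% = 85%.
Chain via Stonebridge Partners LP → Harbor Trust → Talon Industries Corp. (R1): 67% × 53% × 11% × 25% = 0.976525% of Orion Shipping BV.
Chain via Crosswind Logistics SA → Northgate Holdings Ltd → Summit Realty LP (R1): 85% × 77% × 16% × 32% = 3.35104% of Orion Shipping BV.
Aggregating (R3): 0.976525% + 3.35104% = 4.327565%.

4.327565%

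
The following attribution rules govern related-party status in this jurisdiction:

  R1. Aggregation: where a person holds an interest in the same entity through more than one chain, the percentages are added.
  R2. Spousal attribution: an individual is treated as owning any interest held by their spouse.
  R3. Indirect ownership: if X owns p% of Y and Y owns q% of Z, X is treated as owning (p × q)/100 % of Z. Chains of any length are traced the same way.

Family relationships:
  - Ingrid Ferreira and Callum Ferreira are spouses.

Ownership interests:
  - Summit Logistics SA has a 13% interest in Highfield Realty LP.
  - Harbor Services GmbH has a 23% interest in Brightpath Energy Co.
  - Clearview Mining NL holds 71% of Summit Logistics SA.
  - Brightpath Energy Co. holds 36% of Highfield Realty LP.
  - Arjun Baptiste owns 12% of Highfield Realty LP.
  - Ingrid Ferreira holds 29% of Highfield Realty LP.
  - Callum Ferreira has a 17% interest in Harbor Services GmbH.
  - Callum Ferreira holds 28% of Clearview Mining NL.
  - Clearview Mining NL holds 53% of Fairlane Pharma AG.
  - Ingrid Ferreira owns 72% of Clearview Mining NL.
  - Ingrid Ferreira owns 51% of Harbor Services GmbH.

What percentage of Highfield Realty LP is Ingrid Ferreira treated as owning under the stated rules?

43.8604%

By spousal attribution (R2), Ingrid Ferreira is treated as also owning Callum Ferreira's interest in Harbor Services GmbH, giving 51% + 17% = 68%.
By spousal attribution (R2), Ingrid Ferreira is treated as also owning Callum Ferreira's interest in Clearview Mining NL, giving 72% + 28% = 100%.
Chain via Harbor Services GmbH → Brightpath Energy Co. (R3): 68% × 23% × 36% = 5.6304% of Highfield Realty LP.
Chain via Clearview Mining NL → Summit Logistics SA (R3): 100% × 71% × 13% = 9.23% of Highfield Realty LP.
Direct interest in Highfield Realty LP: 29%.
Aggregating (R1): 5.6304% + 9.23% + 29% = 43.8604%.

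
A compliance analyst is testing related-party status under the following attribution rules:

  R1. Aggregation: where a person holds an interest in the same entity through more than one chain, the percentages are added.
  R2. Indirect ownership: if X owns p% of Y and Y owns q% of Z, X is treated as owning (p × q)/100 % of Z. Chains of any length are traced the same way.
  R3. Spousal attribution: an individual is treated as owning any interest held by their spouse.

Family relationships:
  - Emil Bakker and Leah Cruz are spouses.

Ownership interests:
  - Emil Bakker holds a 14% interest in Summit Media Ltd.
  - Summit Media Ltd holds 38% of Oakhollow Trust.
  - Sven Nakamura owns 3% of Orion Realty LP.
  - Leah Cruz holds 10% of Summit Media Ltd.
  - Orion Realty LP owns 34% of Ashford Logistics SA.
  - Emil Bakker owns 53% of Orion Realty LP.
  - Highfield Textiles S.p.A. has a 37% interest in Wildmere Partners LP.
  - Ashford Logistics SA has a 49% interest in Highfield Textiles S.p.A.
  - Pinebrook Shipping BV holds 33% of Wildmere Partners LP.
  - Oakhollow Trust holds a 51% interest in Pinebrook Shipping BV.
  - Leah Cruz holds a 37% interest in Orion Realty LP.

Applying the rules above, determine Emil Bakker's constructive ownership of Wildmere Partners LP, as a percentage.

By spousal attribution (R3), Emil Bakker is treated as also owning Leah Cruz's interest in Orion Realty LP, giving 53% + 37% = 90%.
By spousal attribution (R3), Emil Bakker is treated as also owning Leah Cruz's interest in Summit Media Ltd, giving 14% + 10% = 24%.
Chain via Orion Realty LP → Ashford Logistics SA → Highfield Textiles S.p.A. (R2): 90% × 34% × 49% × 37% = 5.54778% of Wildmere Partners LP.
Chain via Summit Media Ltd → Oakhollow Trust → Pinebrook Shipping BV (R2): 24% × 38% × 51% × 33% = 1.534896% of Wildmere Partners LP.
Aggregating (R1): 5.54778% + 1.534896% = 7.082676%.

7.082676%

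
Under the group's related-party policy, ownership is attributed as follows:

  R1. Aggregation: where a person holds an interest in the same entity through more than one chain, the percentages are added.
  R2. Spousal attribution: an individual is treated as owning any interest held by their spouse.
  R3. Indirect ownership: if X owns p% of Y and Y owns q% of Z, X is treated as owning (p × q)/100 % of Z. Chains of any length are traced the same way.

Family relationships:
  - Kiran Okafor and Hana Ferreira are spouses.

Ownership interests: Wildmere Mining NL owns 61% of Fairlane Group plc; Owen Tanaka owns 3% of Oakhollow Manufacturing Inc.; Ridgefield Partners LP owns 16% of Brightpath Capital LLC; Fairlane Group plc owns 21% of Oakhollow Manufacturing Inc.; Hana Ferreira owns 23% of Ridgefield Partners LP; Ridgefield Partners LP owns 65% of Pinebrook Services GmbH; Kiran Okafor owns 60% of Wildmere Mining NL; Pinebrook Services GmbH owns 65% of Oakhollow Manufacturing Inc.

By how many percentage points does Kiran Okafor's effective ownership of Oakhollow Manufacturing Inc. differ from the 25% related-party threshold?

By spousal attribution (R2), Kiran Okafor is treated as owning Hana Ferreira's 23% interest in Ridgefield Partners LP.
Chain via Wildmere Mining NL → Fairlane Group plc (R3): 60% × 61% × 21% = 7.686% of Oakhollow Manufacturing Inc.
Chain via Ridgefield Partners LP → Pinebrook Services GmbH (R3): 23% × 65% × 65% = 9.7175% of Oakhollow Manufacturing Inc.
Aggregating (R1): 7.686% + 9.7175% = 17.4035%.
17.4035% falls short of the 25% threshold by 7.5965 percentage points.

7.5965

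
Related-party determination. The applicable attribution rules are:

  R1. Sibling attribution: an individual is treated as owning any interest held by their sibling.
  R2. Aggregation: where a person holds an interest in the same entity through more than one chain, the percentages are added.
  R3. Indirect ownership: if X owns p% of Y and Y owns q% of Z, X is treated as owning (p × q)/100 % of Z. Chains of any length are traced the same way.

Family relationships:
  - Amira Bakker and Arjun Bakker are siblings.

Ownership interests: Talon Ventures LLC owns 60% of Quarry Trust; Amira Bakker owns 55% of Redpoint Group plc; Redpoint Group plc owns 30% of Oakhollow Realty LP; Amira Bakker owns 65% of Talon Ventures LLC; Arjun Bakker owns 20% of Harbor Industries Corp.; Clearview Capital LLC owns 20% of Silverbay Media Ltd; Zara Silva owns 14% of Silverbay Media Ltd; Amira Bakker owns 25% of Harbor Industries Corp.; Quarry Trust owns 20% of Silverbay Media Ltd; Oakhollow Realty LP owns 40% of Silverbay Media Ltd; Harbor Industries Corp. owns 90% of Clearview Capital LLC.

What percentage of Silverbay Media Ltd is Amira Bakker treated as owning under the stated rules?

By sibling attribution (R1), Amira Bakker is treated as also owning Arjun Bakker's interest in Harbor Industries Corp, giving 25% + 20% = 45%.
Chain via Harbor Industries Corp. → Clearview Capital LLC (R3): 45% × 90% × 20% = 8.1% of Silverbay Media Ltd.
Chain via Redpoint Group plc → Oakhollow Realty LP (R3): 55% × 30% × 40% = 6.6% of Silverbay Media Ltd.
Chain via Talon Ventures LLC → Quarry Trust (R3): 65% × 60% × 20% = 7.8% of Silverbay Media Ltd.
Aggregating (R2): 8.1% + 6.6% + 7.8% = 22.5%.

22.5%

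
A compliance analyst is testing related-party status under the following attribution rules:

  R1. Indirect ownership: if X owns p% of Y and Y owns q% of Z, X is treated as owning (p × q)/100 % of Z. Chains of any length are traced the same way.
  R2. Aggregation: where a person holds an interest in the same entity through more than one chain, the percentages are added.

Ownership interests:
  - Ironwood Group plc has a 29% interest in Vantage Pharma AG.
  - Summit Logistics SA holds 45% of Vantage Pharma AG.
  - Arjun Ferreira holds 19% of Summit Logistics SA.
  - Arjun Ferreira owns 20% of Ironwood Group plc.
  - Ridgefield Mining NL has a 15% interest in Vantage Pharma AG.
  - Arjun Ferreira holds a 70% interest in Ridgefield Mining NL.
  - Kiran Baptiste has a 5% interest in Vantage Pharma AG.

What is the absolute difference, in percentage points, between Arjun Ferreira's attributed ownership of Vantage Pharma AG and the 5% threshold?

Chain via Summit Logistics SA (R1): 19% × 45% = 8.55% of Vantage Pharma AG.
Chain via Ridgefield Mining NL (R1): 70% × 15% = 10.5% of Vantage Pharma AG.
Chain via Ironwood Group plc (R1): 20% × 29% = 5.8% of Vantage Pharma AG.
Aggregating (R2): 8.55% + 10.5% + 5.8% = 24.85%.
24.85% exceeds the 5% threshold by 19.85 percentage points.

19.85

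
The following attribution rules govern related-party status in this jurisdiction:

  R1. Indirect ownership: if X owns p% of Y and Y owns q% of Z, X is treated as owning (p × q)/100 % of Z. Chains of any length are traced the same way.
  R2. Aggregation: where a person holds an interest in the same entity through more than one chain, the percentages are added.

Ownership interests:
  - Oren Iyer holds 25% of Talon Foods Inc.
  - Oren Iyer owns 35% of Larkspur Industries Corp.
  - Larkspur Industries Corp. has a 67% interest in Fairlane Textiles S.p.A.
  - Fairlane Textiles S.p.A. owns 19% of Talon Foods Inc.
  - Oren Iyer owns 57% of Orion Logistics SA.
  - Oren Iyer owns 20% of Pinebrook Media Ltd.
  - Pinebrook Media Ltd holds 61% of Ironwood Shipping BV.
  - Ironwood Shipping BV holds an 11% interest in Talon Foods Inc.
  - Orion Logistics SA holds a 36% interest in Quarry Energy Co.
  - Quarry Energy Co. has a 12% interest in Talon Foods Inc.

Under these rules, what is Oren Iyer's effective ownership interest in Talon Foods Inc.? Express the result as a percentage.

Chain via Larkspur Industries Corp. → Fairlane Textiles S.p.A. (R1): 35% × 67% × 19% = 4.4555% of Talon Foods Inc.
Chain via Pinebrook Media Ltd → Ironwood Shipping BV (R1): 20% × 61% × 11% = 1.342% of Talon Foods Inc.
Chain via Orion Logistics SA → Quarry Energy Co. (R1): 57% × 36% × 12% = 2.4624% of Talon Foods Inc.
Direct interest in Talon Foods Inc: 25%.
Aggregating (R2): 4.4555% + 1.342% + 2.4624% + 25% = 33.2599%.

33.2599%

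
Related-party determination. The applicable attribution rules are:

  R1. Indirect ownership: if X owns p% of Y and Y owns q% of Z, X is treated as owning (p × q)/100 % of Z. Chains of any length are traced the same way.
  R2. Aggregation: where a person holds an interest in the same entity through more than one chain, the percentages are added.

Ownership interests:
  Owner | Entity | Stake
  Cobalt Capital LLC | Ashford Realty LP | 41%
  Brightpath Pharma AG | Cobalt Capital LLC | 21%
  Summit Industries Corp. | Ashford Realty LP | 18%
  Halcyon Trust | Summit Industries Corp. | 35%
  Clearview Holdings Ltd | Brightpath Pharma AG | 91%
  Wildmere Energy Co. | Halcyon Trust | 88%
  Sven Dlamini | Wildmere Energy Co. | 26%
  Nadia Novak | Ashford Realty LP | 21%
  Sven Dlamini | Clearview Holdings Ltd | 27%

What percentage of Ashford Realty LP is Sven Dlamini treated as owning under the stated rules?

Chain via Clearview Holdings Ltd → Brightpath Pharma AG → Cobalt Capital LLC (R1): 27% × 91% × 21% × 41% = 2.115477% of Ashford Realty LP.
Chain via Wildmere Energy Co. → Halcyon Trust → Summit Industries Corp. (R1): 26% × 88% × 35% × 18% = 1.44144% of Ashford Realty LP.
Aggregating (R2): 2.115477% + 1.44144% = 3.556917%.

3.556917%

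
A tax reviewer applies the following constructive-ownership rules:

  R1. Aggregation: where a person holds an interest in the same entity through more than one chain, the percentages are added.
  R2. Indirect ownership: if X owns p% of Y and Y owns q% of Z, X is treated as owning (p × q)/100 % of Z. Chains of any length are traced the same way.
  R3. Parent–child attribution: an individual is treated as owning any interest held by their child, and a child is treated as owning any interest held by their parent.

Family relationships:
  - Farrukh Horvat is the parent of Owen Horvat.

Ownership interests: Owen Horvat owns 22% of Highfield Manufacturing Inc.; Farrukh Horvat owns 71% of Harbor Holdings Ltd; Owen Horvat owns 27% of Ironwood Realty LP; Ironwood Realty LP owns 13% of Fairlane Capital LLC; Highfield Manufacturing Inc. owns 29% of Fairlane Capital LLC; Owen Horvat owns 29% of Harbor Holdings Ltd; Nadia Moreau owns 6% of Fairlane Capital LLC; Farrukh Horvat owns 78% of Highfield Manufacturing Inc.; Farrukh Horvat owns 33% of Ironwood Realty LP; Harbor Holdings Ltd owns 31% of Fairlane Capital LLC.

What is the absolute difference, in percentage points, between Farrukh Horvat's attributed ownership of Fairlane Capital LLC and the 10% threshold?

By parent–child attribution (R3), Farrukh Horvat is treated as also owning Owen Horvat's interest in Highfield Manufacturing Inc, giving 78% + 22% = 100%.
By parent–child attribution (R3), Farrukh Horvat is treated as also owning Owen Horvat's interest in Harbor Holdings Ltd, giving 71% + 29% = 100%.
By parent–child attribution (R3), Farrukh Horvat is treated as also owning Owen Horvat's interest in Ironwood Realty LP, giving 33% + 27% = 60%.
Chain via Highfield Manufacturing Inc. (R2): 100% × 29% = 29% of Fairlane Capital LLC.
Chain via Harbor Holdings Ltd (R2): 100% × 31% = 31% of Fairlane Capital LLC.
Chain via Ironwood Realty LP (R2): 60% × 13% = 7.8% of Fairlane Capital LLC.
Aggregating (R1): 29% + 31% + 7.8% = 67.8%.
67.8% exceeds the 10% threshold by 57.8 percentage points.

57.8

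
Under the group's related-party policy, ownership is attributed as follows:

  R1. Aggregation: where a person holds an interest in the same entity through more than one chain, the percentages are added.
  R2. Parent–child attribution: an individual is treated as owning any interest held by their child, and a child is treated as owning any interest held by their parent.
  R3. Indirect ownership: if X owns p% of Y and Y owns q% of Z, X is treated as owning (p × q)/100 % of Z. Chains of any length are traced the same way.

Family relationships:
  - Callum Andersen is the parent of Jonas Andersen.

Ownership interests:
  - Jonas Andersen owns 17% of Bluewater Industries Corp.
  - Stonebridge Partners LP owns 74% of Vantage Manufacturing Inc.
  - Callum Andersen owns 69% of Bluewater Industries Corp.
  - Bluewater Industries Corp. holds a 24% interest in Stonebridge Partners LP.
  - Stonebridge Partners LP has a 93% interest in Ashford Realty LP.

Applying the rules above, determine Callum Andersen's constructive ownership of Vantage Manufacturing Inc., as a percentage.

By parent–child attribution (R2), Callum Andersen is treated as also owning Jonas Andersen's interest in Bluewater Industries Corp, giving 69% + 17% = 86%.
Chain via Bluewater Industries Corp. → Stonebridge Partners LP (R3): 86% × 24% × 74% = 15.2736% of Vantage Manufacturing Inc.

15.2736%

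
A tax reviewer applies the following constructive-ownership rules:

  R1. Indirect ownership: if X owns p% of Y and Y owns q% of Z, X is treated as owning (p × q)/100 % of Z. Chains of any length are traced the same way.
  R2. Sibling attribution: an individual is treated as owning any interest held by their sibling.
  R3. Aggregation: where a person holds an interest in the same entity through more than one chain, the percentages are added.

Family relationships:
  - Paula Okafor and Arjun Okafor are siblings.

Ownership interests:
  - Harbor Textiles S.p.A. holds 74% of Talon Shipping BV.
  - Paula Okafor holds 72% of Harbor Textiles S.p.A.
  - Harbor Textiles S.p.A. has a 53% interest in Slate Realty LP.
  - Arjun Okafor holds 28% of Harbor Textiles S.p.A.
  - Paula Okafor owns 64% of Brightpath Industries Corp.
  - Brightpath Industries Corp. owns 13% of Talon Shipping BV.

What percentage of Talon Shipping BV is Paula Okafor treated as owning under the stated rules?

82.32%

By sibling attribution (R2), Paula Okafor is treated as also owning Arjun Okafor's interest in Harbor Textiles S.p.A, giving 72% + 28% = 100%.
Chain via Brightpath Industries Corp. (R1): 64% × 13% = 8.32% of Talon Shipping BV.
Chain via Harbor Textiles S.p.A. (R1): 100% × 74% = 74% of Talon Shipping BV.
Aggregating (R3): 8.32% + 74% = 82.32%.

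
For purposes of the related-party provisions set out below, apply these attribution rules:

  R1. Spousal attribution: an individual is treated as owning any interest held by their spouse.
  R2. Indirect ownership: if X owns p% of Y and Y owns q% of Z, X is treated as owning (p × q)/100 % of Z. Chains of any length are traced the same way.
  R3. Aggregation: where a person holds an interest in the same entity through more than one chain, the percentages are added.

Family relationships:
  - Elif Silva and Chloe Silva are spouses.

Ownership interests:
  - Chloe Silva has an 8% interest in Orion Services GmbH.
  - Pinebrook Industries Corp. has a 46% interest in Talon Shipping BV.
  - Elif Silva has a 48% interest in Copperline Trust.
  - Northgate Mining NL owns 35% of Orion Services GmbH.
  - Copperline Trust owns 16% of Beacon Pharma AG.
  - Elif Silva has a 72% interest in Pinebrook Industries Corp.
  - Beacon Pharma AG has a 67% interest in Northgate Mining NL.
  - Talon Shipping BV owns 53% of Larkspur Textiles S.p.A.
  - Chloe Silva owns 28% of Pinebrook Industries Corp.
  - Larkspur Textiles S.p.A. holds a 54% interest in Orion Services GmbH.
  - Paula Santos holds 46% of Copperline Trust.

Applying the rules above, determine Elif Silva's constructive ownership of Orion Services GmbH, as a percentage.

By spousal attribution (R1), Elif Silva is treated as also owning Chloe Silva's interest in Pinebrook Industries Corp, giving 72% + 28% = 100%.
By spousal attribution (R1), Elif Silva is treated as owning Chloe Silva's 8% interest in Orion Services GmbH.
Chain via Pinebrook Industries Corp. → Talon Shipping BV → Larkspur Textiles S.p.A. (R2): 100% × 46% × 53% × 54% = 13.1652% of Orion Services GmbH.
Chain via Copperline Trust → Beacon Pharma AG → Northgate Mining NL (R2): 48% × 16% × 67% × 35% = 1.80096% of Orion Services GmbH.
Direct interest in Orion Services GmbH: 8%.
Aggregating (R3): 13.1652% + 1.80096% + 8% = 22.96616%.

22.96616%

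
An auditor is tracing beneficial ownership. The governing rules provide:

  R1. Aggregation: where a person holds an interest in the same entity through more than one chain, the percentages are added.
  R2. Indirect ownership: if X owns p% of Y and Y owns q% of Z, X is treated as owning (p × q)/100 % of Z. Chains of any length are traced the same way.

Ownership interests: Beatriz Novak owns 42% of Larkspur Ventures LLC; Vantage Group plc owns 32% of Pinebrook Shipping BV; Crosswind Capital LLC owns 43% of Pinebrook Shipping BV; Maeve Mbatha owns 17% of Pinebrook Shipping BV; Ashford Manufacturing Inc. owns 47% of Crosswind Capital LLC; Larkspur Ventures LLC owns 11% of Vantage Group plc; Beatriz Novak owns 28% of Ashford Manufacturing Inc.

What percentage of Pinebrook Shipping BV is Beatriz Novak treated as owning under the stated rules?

Chain via Ashford Manufacturing Inc. → Crosswind Capital LLC (R2): 28% × 47% × 43% = 5.6588% of Pinebrook Shipping BV.
Chain via Larkspur Ventures LLC → Vantage Group plc (R2): 42% × 11% × 32% = 1.4784% of Pinebrook Shipping BV.
Aggregating (R1): 5.6588% + 1.4784% = 7.1372%.

7.1372%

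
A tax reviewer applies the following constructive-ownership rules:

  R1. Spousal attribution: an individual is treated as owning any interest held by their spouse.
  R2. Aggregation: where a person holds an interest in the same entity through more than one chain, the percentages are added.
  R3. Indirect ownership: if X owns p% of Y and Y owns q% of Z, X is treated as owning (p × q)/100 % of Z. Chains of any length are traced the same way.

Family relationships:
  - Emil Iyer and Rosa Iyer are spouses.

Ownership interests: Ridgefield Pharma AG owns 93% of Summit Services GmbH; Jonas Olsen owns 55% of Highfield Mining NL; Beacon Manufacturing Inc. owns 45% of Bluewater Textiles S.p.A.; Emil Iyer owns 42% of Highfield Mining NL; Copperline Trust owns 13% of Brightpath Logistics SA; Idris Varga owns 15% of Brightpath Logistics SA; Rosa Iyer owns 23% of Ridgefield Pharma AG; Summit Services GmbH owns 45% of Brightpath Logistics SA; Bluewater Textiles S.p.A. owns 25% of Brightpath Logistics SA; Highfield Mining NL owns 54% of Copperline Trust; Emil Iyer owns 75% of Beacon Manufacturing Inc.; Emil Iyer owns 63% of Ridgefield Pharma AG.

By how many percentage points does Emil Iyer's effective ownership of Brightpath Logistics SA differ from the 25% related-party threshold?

22.3769

By spousal attribution (R1), Emil Iyer is treated as also owning Rosa Iyer's interest in Ridgefield Pharma AG, giving 63% + 23% = 86%.
Chain via Beacon Manufacturing Inc. → Bluewater Textiles S.p.A. (R3): 75% × 45% × 25% = 8.4375% of Brightpath Logistics SA.
Chain via Highfield Mining NL → Copperline Trust (R3): 42% × 54% × 13% = 2.9484% of Brightpath Logistics SA.
Chain via Ridgefield Pharma AG → Summit Services GmbH (R3): 86% × 93% × 45% = 35.991% of Brightpath Logistics SA.
Aggregating (R2): 8.4375% + 2.9484% + 35.991% = 47.3769%.
47.3769% exceeds the 25% threshold by 22.3769 percentage points.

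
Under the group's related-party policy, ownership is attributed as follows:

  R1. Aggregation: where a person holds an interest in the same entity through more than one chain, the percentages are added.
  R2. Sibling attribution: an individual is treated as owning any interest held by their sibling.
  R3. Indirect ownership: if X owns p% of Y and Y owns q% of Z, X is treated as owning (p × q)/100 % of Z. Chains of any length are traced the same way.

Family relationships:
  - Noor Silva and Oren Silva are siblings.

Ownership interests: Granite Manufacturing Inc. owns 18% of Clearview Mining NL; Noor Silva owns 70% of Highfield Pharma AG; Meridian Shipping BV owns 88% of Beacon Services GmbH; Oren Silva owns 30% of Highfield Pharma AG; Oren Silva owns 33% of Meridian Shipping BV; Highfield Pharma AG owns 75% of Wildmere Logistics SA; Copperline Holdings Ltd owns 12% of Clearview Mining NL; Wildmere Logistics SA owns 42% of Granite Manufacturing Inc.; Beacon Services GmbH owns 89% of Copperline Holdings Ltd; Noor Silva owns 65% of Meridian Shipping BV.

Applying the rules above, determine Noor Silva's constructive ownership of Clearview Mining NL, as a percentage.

14.880432%

By sibling attribution (R2), Noor Silva is treated as also owning Oren Silva's interest in Meridian Shipping BV, giving 65% + 33% = 98%.
By sibling attribution (R2), Noor Silva is treated as also owning Oren Silva's interest in Highfield Pharma AG, giving 70% + 30% = 100%.
Chain via Meridian Shipping BV → Beacon Services GmbH → Copperline Holdings Ltd (R3): 98% × 88% × 89% × 12% = 9.210432% of Clearview Mining NL.
Chain via Highfield Pharma AG → Wildmere Logistics SA → Granite Manufacturing Inc. (R3): 100% × 75% × 42% × 18% = 5.67% of Clearview Mining NL.
Aggregating (R1): 9.210432% + 5.67% = 14.880432%.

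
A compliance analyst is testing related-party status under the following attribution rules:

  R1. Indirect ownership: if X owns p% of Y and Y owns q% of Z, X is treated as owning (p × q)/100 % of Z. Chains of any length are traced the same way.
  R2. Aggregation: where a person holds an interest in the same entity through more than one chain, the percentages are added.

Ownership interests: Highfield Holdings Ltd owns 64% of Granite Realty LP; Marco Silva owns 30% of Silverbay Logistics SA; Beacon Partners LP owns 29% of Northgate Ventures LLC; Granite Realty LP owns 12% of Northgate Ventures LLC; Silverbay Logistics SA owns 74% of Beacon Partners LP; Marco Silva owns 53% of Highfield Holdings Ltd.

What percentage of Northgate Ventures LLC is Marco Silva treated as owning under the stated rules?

Chain via Highfield Holdings Ltd → Granite Realty LP (R1): 53% × 64% × 12% = 4.0704% of Northgate Ventures LLC.
Chain via Silverbay Logistics SA → Beacon Partners LP (R1): 30% × 74% × 29% = 6.438% of Northgate Ventures LLC.
Aggregating (R2): 4.0704% + 6.438% = 10.5084%.

10.5084%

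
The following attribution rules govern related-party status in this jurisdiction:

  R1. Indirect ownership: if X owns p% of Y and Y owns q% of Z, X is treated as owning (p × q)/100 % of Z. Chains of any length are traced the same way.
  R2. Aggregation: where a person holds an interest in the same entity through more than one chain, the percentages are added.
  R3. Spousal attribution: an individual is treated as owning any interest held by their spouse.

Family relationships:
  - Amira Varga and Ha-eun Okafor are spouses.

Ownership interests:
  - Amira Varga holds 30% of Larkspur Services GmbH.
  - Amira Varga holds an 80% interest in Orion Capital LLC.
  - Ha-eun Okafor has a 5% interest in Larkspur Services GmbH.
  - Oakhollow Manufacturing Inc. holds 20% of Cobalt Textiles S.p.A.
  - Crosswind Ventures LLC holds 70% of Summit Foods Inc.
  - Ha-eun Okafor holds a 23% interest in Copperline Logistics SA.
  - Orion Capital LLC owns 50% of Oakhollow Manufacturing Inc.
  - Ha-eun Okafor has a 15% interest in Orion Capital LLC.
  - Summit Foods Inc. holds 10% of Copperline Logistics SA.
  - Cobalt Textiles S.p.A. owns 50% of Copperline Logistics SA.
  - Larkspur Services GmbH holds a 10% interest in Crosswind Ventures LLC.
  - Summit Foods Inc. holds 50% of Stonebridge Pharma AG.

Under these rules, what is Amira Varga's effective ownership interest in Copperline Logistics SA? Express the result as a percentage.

27.995%

By spousal attribution (R3), Amira Varga is treated as also owning Ha-eun Okafor's interest in Orion Capital LLC, giving 80% + 15% = 95%.
By spousal attribution (R3), Amira Varga is treated as also owning Ha-eun Okafor's interest in Larkspur Services GmbH, giving 30% + 5% = 35%.
By spousal attribution (R3), Amira Varga is treated as owning Ha-eun Okafor's 23% interest in Copperline Logistics SA.
Chain via Orion Capital LLC → Oakhollow Manufacturing Inc. → Cobalt Textiles S.p.A. (R1): 95% × 50% × 20% × 50% = 4.75% of Copperline Logistics SA.
Chain via Larkspur Services GmbH → Crosswind Ventures LLC → Summit Foods Inc. (R1): 35% × 10% × 70% × 10% = 0.245% of Copperline Logistics SA.
Direct interest in Copperline Logistics SA: 23%.
Aggregating (R2): 4.75% + 0.245% + 23% = 27.995%.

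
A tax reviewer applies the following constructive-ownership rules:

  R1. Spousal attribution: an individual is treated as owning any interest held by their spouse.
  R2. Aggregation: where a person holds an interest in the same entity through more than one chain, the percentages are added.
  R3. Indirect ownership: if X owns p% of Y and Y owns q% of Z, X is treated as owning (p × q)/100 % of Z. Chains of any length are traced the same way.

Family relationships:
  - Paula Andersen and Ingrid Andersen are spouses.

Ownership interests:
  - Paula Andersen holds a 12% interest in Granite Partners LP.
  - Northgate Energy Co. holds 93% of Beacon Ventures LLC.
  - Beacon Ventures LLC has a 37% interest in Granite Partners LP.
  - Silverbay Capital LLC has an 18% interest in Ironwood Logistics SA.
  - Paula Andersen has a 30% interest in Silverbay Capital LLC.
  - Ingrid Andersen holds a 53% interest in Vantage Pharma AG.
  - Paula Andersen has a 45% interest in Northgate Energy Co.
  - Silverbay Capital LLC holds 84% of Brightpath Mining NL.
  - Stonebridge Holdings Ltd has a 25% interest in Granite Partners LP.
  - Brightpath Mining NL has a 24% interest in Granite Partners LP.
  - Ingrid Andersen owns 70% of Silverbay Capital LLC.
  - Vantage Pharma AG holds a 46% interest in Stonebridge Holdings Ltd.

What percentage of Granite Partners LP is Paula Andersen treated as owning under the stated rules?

By spousal attribution (R1), Paula Andersen is treated as also owning Ingrid Andersen's interest in Silverbay Capital LLC, giving 30% + 70% = 100%.
By spousal attribution (R1), Paula Andersen is treated as owning Ingrid Andersen's 53% interest in Vantage Pharma AG.
Chain via Northgate Energy Co. → Beacon Ventures LLC (R3): 45% × 93% × 37% = 15.4845% of Granite Partners LP.
Chain via Silverbay Capital LLC → Brightpath Mining NL (R3): 100% × 84% × 24% = 20.16% of Granite Partners LP.
Direct interest in Granite Partners LP: 12%.
Chain via Vantage Pharma AG → Stonebridge Holdings Ltd (R3): 53% × 46% × 25% = 6.095% of Granite Partners LP.
Aggregating (R2): 15.4845% + 20.16% + 12% + 6.095% = 53.7395%.

53.7395%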